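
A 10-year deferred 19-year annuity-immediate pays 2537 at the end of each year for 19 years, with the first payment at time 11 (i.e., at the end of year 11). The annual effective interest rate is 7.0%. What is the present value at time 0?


PV at time 10 of the 19-year annuity-immediate:
a_n = 2537 * (1-(1+0.07)^(-19))/0.07 = 26221.4051
Discount back 10 years to time 0:
PV = 26221.4051 * (1+0.07)^(-10)
= 26221.4051 * 0.508349
= 13329.6327


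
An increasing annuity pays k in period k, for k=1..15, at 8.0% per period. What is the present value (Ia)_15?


(Ia)_n = sum_{k=1}^{n} k * v^k, v = 1/(1+i)
v = 0.925926
Sum computed term by term:
(Ia)_15 = 56.4451


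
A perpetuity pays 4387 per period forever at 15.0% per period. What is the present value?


PV = PMT / i
= 4387 / 0.15
= 29246.6667


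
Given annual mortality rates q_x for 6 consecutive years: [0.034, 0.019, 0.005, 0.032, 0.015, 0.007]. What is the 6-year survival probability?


p_k = 1 - q_k for each year
Survival = product of (1 - q_k)
= 0.966 * 0.981 * 0.995 * 0.968 * 0.985 * 0.993
= 0.8928


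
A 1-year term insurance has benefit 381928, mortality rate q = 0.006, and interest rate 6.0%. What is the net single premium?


NSP = benefit * q * v
v = 1/(1+i) = 0.943396
NSP = 381928 * 0.006 * 0.943396
= 2161.8566


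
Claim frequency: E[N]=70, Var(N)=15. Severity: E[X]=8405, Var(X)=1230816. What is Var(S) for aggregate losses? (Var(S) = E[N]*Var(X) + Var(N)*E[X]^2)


Var(S) = E[N]*Var(X) + Var(N)*E[X]^2
= 70*1230816 + 15*8405^2
= 86157120 + 1059660375
= 1.1458e+09


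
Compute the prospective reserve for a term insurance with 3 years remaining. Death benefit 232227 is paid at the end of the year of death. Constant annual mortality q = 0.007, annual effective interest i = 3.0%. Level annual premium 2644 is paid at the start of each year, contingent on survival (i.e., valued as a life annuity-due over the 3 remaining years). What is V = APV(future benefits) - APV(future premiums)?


v = 1/(1+i) = 0.970874
APV(future benefits) per unit = sum_{k=0}^{2} k_p_x * q * v^(k+1) = 0.019665
APV(future benefits) = 232227 * 0.019665 = 4566.6795
Life annuity-due factor ä_{x:3} = sum_{k=0}^{2} k_p_x * v^k = 2.893523
APV(future premiums) = 2644 * 2.893523 = 7650.4759
V = 4566.6795 - 7650.4759
= -3083.7965


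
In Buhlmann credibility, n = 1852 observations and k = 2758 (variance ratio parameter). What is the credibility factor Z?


Z = n / (n + k)
= 1852 / (1852 + 2758)
= 1852 / 4610
= 0.4017


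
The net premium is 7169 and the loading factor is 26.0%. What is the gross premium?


Gross = net * (1 + loading)
= 7169 * (1 + 0.26)
= 7169 * 1.26
= 9032.94


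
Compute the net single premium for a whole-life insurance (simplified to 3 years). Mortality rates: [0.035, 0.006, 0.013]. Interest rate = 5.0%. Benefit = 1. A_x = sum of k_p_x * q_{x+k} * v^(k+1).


v = 0.952381
Year 0: k_p_x=1.0, q=0.035, term=0.033333
Year 1: k_p_x=0.965, q=0.006, term=0.005252
Year 2: k_p_x=0.95921, q=0.013, term=0.010772
A_x = 0.0494


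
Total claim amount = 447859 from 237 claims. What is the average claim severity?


severity = total / number
= 447859 / 237
= 1889.7004


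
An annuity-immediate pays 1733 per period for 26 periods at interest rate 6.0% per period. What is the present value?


PV = PMT * (1 - (1+i)^(-n)) / i
= 1733 * (1 - (1+0.06)^(-26)) / 0.06
= 1733 * (1 - 0.21981) / 0.06
= 1733 * 13.003166
= 22534.487


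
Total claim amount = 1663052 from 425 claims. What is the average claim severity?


severity = total / number
= 1663052 / 425
= 3913.0635


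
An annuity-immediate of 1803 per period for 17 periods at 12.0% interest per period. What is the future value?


FV = PMT * ((1+i)^n - 1) / i
= 1803 * ((1.12)^17 - 1) / 0.12
= 1803 * (6.866041 - 1) / 0.12
= 88137.2643


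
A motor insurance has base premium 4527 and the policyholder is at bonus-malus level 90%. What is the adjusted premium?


adjusted = base * BM_level / 100
= 4527 * 90 / 100
= 4527 * 0.9
= 4074.3


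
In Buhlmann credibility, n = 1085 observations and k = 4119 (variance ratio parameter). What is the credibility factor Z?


Z = n / (n + k)
= 1085 / (1085 + 4119)
= 1085 / 5204
= 0.2085


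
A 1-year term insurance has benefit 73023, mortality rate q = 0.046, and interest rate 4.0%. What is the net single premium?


NSP = benefit * q * v
v = 1/(1+i) = 0.961538
NSP = 73023 * 0.046 * 0.961538
= 3229.8635


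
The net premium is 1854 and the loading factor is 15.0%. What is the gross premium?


Gross = net * (1 + loading)
= 1854 * (1 + 0.15)
= 1854 * 1.15
= 2132.1


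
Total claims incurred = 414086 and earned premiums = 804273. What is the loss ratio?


Loss ratio = claims / premiums
= 414086 / 804273
= 0.5149


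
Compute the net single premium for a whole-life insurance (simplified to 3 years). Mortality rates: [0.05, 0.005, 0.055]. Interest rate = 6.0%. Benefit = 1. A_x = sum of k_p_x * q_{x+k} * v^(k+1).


v = 0.943396
Year 0: k_p_x=1.0, q=0.05, term=0.04717
Year 1: k_p_x=0.95, q=0.005, term=0.004227
Year 2: k_p_x=0.94525, q=0.055, term=0.043651
A_x = 0.095


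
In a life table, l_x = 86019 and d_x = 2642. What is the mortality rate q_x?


q_x = d_x / l_x
= 2642 / 86019
= 0.0307


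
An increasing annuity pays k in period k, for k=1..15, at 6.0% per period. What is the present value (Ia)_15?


(Ia)_n = sum_{k=1}^{n} k * v^k, v = 1/(1+i)
v = 0.943396
Sum computed term by term:
(Ia)_15 = 67.2668


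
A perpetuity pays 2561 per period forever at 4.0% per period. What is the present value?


PV = PMT / i
= 2561 / 0.04
= 64025.0


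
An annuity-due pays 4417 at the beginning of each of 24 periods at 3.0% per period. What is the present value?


PV_due = PMT * (1-(1+i)^(-n))/i * (1+i)
PV_immediate = 74804.2896
PV_due = 74804.2896 * 1.03
= 77048.4182


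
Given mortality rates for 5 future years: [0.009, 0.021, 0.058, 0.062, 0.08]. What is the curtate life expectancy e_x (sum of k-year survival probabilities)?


e_x = sum_{k=1}^{n} k_p_x
k_p_x values:
  1_p_x = 0.991
  2_p_x = 0.970189
  3_p_x = 0.913918
  4_p_x = 0.857255
  5_p_x = 0.788675
e_x = 4.521


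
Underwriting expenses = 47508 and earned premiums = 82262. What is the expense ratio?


Expense ratio = expenses / premiums
= 47508 / 82262
= 0.5775


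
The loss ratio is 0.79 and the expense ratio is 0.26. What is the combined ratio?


Combined ratio = loss ratio + expense ratio
= 0.79 + 0.26
= 1.05


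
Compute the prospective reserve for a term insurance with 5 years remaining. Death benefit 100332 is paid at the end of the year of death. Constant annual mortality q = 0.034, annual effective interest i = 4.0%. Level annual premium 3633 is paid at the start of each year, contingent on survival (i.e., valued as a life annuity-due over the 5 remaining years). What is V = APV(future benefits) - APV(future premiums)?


v = 1/(1+i) = 0.961538
APV(future benefits) per unit = sum_{k=0}^{4} k_p_x * q * v^(k+1) = 0.141797
APV(future benefits) = 100332 * 0.141797 = 14226.7591
Life annuity-due factor ä_{x:5} = sum_{k=0}^{4} k_p_x * v^k = 4.337315
APV(future premiums) = 3633 * 4.337315 = 15757.4641
V = 14226.7591 - 15757.4641
= -1530.7051


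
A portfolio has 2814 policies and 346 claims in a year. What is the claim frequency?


frequency = claims / policies
= 346 / 2814
= 0.123


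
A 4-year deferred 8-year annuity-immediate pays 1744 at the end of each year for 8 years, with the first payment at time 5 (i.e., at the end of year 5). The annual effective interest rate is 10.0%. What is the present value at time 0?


PV at time 4 of the 8-year annuity-immediate:
a_n = 1744 * (1-(1+0.1)^(-8))/0.1 = 9304.1113
Discount back 4 years to time 0:
PV = 9304.1113 * (1+0.1)^(-4)
= 9304.1113 * 0.683013
= 6354.8332


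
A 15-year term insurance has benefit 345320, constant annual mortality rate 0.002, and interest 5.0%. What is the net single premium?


NSP = benefit * sum_{k=0}^{n-1} k_p_x * q * v^(k+1)
With constant q=0.002, v=0.952381
Sum = 0.020508
NSP = 345320 * 0.020508
= 7081.8907


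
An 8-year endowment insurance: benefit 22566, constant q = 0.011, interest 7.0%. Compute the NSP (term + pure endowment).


Term component = 1431.984
Pure endowment = 8_p_x * v^8 * benefit = 0.915314 * 0.582009 * 22566 = 12021.3902
NSP = 13453.3743


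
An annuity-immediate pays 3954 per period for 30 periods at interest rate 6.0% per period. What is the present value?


PV = PMT * (1 - (1+i)^(-n)) / i
= 3954 * (1 - (1+0.06)^(-30)) / 0.06
= 3954 * (1 - 0.17411) / 0.06
= 3954 * 13.764831
= 54426.1424


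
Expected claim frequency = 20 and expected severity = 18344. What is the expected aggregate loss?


E[S] = E[N] * E[X]
= 20 * 18344
= 366880


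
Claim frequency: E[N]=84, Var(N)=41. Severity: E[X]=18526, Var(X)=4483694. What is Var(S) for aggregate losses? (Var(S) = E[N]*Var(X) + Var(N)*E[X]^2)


Var(S) = E[N]*Var(X) + Var(N)*E[X]^2
= 84*4483694 + 41*18526^2
= 376630296 + 14071719716
= 1.4448e+10


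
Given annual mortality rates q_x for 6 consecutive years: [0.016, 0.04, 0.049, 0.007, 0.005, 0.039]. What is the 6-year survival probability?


p_k = 1 - q_k for each year
Survival = product of (1 - q_k)
= 0.984 * 0.96 * 0.951 * 0.993 * 0.995 * 0.961
= 0.853


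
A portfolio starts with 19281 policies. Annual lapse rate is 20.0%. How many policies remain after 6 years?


remaining = initial * (1 - lapse)^years
= 19281 * (1 - 0.2)^6
= 19281 * 0.262144
= 5054.3985


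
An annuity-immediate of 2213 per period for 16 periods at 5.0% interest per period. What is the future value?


FV = PMT * ((1+i)^n - 1) / i
= 2213 * ((1.05)^16 - 1) / 0.05
= 2213 * (2.182875 - 1) / 0.05
= 52354.0293


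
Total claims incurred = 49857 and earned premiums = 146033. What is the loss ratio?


Loss ratio = claims / premiums
= 49857 / 146033
= 0.3414


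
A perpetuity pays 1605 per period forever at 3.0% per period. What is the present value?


PV = PMT / i
= 1605 / 0.03
= 53500.0


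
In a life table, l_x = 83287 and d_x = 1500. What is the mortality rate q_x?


q_x = d_x / l_x
= 1500 / 83287
= 0.018


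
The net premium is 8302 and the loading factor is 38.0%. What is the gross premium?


Gross = net * (1 + loading)
= 8302 * (1 + 0.38)
= 8302 * 1.38
= 11456.76


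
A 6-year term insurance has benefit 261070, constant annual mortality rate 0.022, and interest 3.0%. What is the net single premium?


NSP = benefit * sum_{k=0}^{n-1} k_p_x * q * v^(k+1)
With constant q=0.022, v=0.970874
Sum = 0.113029
NSP = 261070 * 0.113029
= 29508.4268


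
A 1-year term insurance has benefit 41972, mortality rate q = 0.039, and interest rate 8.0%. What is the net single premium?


NSP = benefit * q * v
v = 1/(1+i) = 0.925926
NSP = 41972 * 0.039 * 0.925926
= 1515.6556


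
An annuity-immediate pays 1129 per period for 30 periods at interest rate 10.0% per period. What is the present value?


PV = PMT * (1 - (1+i)^(-n)) / i
= 1129 * (1 - (1+0.1)^(-30)) / 0.1
= 1129 * (1 - 0.057309) / 0.1
= 1129 * 9.426914
= 10642.9864


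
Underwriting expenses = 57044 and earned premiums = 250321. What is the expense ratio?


Expense ratio = expenses / premiums
= 57044 / 250321
= 0.2279


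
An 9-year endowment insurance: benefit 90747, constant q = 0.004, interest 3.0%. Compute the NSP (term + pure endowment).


Term component = 2783.6579
Pure endowment = 9_p_x * v^9 * benefit = 0.964571 * 0.766417 * 90747 = 67085.9077
NSP = 69869.5656


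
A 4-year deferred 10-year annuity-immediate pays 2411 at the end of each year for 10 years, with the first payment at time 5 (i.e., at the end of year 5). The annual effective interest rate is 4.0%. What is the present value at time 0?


PV at time 4 of the 10-year annuity-immediate:
a_n = 2411 * (1-(1+0.04)^(-10))/0.04 = 19555.3697
Discount back 4 years to time 0:
PV = 19555.3697 * (1+0.04)^(-4)
= 19555.3697 * 0.854804
= 16716.012


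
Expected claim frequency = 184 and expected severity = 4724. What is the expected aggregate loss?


E[S] = E[N] * E[X]
= 184 * 4724
= 869216


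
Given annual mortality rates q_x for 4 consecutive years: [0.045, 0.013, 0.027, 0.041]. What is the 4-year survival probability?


p_k = 1 - q_k for each year
Survival = product of (1 - q_k)
= 0.955 * 0.987 * 0.973 * 0.959
= 0.8795


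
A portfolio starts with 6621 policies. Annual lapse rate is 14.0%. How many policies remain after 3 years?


remaining = initial * (1 - lapse)^years
= 6621 * (1 - 0.14)^3
= 6621 * 0.636056
= 4211.3268


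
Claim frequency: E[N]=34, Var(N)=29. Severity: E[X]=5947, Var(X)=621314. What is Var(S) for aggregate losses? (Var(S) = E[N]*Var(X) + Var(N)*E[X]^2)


Var(S) = E[N]*Var(X) + Var(N)*E[X]^2
= 34*621314 + 29*5947^2
= 21124676 + 1025637461
= 1.0468e+09


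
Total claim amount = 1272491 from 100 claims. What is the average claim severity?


severity = total / number
= 1272491 / 100
= 12724.91


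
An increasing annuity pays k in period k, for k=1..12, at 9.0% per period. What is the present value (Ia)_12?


(Ia)_n = sum_{k=1}^{n} k * v^k, v = 1/(1+i)
v = 0.917431
Sum computed term by term:
(Ia)_12 = 39.3197


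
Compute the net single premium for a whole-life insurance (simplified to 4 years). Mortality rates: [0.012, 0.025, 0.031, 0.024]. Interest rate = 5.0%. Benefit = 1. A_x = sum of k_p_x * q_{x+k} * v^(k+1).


v = 0.952381
Year 0: k_p_x=1.0, q=0.012, term=0.011429
Year 1: k_p_x=0.988, q=0.025, term=0.022404
Year 2: k_p_x=0.9633, q=0.031, term=0.025796
Year 3: k_p_x=0.933438, q=0.024, term=0.018431
A_x = 0.0781


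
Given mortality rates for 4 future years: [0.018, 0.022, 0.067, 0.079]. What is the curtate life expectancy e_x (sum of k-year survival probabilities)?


e_x = sum_{k=1}^{n} k_p_x
k_p_x values:
  1_p_x = 0.982
  2_p_x = 0.960396
  3_p_x = 0.896049
  4_p_x = 0.825262
e_x = 3.6637


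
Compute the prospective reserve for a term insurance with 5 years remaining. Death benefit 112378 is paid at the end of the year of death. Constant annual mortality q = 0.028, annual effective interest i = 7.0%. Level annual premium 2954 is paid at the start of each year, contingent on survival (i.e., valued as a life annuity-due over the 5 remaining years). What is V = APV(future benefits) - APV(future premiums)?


v = 1/(1+i) = 0.934579
APV(future benefits) per unit = sum_{k=0}^{4} k_p_x * q * v^(k+1) = 0.10897
APV(future benefits) = 112378 * 0.10897 = 12245.8759
Life annuity-due factor ä_{x:5} = sum_{k=0}^{4} k_p_x * v^k = 4.164226
APV(future premiums) = 2954 * 4.164226 = 12301.1239
V = 12245.8759 - 12301.1239
= -55.248


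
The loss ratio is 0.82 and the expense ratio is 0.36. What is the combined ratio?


Combined ratio = loss ratio + expense ratio
= 0.82 + 0.36
= 1.18


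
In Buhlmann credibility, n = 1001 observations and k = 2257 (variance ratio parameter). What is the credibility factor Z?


Z = n / (n + k)
= 1001 / (1001 + 2257)
= 1001 / 3258
= 0.3072


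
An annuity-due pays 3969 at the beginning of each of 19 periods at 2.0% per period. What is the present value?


PV_due = PMT * (1-(1+i)^(-n))/i * (1+i)
PV_immediate = 62227.8157
PV_due = 62227.8157 * 1.02
= 63472.372


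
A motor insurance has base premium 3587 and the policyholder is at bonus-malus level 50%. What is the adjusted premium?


adjusted = base * BM_level / 100
= 3587 * 50 / 100
= 3587 * 0.5
= 1793.5


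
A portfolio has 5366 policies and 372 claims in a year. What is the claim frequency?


frequency = claims / policies
= 372 / 5366
= 0.0693


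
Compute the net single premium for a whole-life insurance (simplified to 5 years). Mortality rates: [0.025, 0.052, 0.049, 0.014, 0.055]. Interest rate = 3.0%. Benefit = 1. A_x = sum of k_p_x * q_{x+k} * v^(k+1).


v = 0.970874
Year 0: k_p_x=1.0, q=0.025, term=0.024272
Year 1: k_p_x=0.975, q=0.052, term=0.04779
Year 2: k_p_x=0.9243, q=0.049, term=0.041447
Year 3: k_p_x=0.879009, q=0.014, term=0.010934
Year 4: k_p_x=0.866703, q=0.055, term=0.041119
A_x = 0.1656


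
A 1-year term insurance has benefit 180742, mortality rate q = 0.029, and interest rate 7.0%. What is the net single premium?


NSP = benefit * q * v
v = 1/(1+i) = 0.934579
NSP = 180742 * 0.029 * 0.934579
= 4898.615


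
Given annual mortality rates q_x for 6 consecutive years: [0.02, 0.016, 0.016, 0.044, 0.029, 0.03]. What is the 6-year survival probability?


p_k = 1 - q_k for each year
Survival = product of (1 - q_k)
= 0.98 * 0.984 * 0.984 * 0.956 * 0.971 * 0.97
= 0.8544


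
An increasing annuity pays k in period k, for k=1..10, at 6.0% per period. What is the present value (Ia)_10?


(Ia)_n = sum_{k=1}^{n} k * v^k, v = 1/(1+i)
v = 0.943396
Sum computed term by term:
(Ia)_10 = 36.9624


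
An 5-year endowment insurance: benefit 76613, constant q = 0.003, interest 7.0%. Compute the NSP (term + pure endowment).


Term component = 937.128
Pure endowment = 5_p_x * v^5 * benefit = 0.98509 * 0.712986 * 76613 = 53809.5515
NSP = 54746.6795


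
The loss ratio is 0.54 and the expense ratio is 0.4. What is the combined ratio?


Combined ratio = loss ratio + expense ratio
= 0.54 + 0.4
= 0.94


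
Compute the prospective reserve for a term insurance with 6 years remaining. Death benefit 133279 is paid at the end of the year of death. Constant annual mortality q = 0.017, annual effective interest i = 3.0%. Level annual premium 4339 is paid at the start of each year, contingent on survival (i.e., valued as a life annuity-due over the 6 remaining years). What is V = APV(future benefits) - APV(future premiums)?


v = 1/(1+i) = 0.970874
APV(future benefits) per unit = sum_{k=0}^{5} k_p_x * q * v^(k+1) = 0.088396
APV(future benefits) = 133279 * 0.088396 = 11781.3763
Life annuity-due factor ä_{x:6} = sum_{k=0}^{5} k_p_x * v^k = 5.355778
APV(future premiums) = 4339 * 5.355778 = 23238.7229
V = 11781.3763 - 23238.7229
= -11457.3465


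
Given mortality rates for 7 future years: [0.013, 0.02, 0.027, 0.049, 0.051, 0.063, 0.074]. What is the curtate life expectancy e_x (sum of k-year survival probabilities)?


e_x = sum_{k=1}^{n} k_p_x
k_p_x values:
  1_p_x = 0.987
  2_p_x = 0.96726
  3_p_x = 0.941144
  4_p_x = 0.895028
  5_p_x = 0.849382
  6_p_x = 0.79587
  7_p_x = 0.736976
e_x = 6.1727


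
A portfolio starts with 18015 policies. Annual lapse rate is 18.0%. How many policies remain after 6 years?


remaining = initial * (1 - lapse)^years
= 18015 * (1 - 0.18)^6
= 18015 * 0.304007
= 5476.6802


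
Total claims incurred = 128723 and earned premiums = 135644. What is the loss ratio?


Loss ratio = claims / premiums
= 128723 / 135644
= 0.949


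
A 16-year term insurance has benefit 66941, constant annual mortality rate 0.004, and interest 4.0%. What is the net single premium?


NSP = benefit * sum_{k=0}^{n-1} k_p_x * q * v^(k+1)
With constant q=0.004, v=0.961538
Sum = 0.045387
NSP = 66941 * 0.045387
= 3038.2435


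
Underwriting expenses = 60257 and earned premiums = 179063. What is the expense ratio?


Expense ratio = expenses / premiums
= 60257 / 179063
= 0.3365


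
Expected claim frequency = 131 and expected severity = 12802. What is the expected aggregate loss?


E[S] = E[N] * E[X]
= 131 * 12802
= 1.6771e+06


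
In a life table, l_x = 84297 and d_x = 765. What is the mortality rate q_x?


q_x = d_x / l_x
= 765 / 84297
= 0.0091


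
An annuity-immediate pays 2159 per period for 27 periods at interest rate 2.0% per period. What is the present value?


PV = PMT * (1 - (1+i)^(-n)) / i
= 2159 * (1 - (1+0.02)^(-27)) / 0.02
= 2159 * (1 - 0.585862) / 0.02
= 2159 * 20.706898
= 44706.1924


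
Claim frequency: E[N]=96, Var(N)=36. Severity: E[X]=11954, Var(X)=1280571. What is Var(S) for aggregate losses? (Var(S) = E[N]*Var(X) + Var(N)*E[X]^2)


Var(S) = E[N]*Var(X) + Var(N)*E[X]^2
= 96*1280571 + 36*11954^2
= 122934816 + 5144332176
= 5.2673e+09


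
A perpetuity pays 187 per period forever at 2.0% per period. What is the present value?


PV = PMT / i
= 187 / 0.02
= 9350.0


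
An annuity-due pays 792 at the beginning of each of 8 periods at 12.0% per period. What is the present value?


PV_due = PMT * (1-(1+i)^(-n))/i * (1+i)
PV_immediate = 3934.3707
PV_due = 3934.3707 * 1.12
= 4406.4952


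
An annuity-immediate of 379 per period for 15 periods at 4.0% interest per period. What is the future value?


FV = PMT * ((1+i)^n - 1) / i
= 379 * ((1.04)^15 - 1) / 0.04
= 379 * (1.800944 - 1) / 0.04
= 7588.9397


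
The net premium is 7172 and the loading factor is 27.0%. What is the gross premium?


Gross = net * (1 + loading)
= 7172 * (1 + 0.27)
= 7172 * 1.27
= 9108.44


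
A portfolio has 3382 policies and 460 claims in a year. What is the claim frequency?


frequency = claims / policies
= 460 / 3382
= 0.136


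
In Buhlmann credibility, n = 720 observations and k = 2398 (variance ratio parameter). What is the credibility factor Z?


Z = n / (n + k)
= 720 / (720 + 2398)
= 720 / 3118
= 0.2309


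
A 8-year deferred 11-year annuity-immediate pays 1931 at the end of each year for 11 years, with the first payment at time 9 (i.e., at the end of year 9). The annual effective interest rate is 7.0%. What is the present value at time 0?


PV at time 8 of the 11-year annuity-immediate:
a_n = 1931 * (1-(1+0.07)^(-11))/0.07 = 14479.9401
Discount back 8 years to time 0:
PV = 14479.9401 * (1+0.07)^(-8)
= 14479.9401 * 0.582009
= 8427.457


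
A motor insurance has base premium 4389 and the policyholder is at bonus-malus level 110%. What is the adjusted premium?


adjusted = base * BM_level / 100
= 4389 * 110 / 100
= 4389 * 1.1
= 4827.9


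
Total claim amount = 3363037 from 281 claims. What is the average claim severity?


severity = total / number
= 3363037 / 281
= 11968.1032


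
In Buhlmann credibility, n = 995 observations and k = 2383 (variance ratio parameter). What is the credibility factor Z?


Z = n / (n + k)
= 995 / (995 + 2383)
= 995 / 3378
= 0.2946


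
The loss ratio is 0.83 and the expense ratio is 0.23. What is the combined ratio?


Combined ratio = loss ratio + expense ratio
= 0.83 + 0.23
= 1.06


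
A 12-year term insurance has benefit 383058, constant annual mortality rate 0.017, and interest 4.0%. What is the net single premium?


NSP = benefit * sum_{k=0}^{n-1} k_p_x * q * v^(k+1)
With constant q=0.017, v=0.961538
Sum = 0.146605
NSP = 383058 * 0.146605
= 56158.128


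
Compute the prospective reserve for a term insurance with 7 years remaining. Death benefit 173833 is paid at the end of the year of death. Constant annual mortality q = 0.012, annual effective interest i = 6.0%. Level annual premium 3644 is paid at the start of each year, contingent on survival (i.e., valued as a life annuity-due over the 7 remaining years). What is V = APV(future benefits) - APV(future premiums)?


v = 1/(1+i) = 0.943396
APV(future benefits) per unit = sum_{k=0}^{6} k_p_x * q * v^(k+1) = 0.064806
APV(future benefits) = 173833 * 0.064806 = 11265.4299
Life annuity-due factor ä_{x:7} = sum_{k=0}^{6} k_p_x * v^k = 5.724534
APV(future premiums) = 3644 * 5.724534 = 20860.2031
V = 11265.4299 - 20860.2031
= -9594.7732


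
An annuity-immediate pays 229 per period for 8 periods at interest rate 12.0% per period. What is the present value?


PV = PMT * (1 - (1+i)^(-n)) / i
= 229 * (1 - (1+0.12)^(-8)) / 0.12
= 229 * (1 - 0.403883) / 0.12
= 229 * 4.96764
= 1137.5895


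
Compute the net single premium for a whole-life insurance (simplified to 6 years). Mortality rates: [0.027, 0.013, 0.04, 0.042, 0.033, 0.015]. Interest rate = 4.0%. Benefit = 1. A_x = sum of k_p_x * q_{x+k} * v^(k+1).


v = 0.961538
Year 0: k_p_x=1.0, q=0.027, term=0.025962
Year 1: k_p_x=0.973, q=0.013, term=0.011695
Year 2: k_p_x=0.960351, q=0.04, term=0.03415
Year 3: k_p_x=0.921937, q=0.042, term=0.033099
Year 4: k_p_x=0.883216, q=0.033, term=0.023956
Year 5: k_p_x=0.854069, q=0.015, term=0.010125
A_x = 0.139


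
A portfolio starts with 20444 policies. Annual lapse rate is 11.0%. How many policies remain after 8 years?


remaining = initial * (1 - lapse)^years
= 20444 * (1 - 0.11)^8
= 20444 * 0.393659
= 8047.9622


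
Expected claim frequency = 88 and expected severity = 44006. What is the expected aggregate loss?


E[S] = E[N] * E[X]
= 88 * 44006
= 3.8725e+06


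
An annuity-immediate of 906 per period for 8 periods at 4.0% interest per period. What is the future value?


FV = PMT * ((1+i)^n - 1) / i
= 906 * ((1.04)^8 - 1) / 0.04
= 906 * (1.368569 - 1) / 0.04
= 8348.089


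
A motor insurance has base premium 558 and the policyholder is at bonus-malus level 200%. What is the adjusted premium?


adjusted = base * BM_level / 100
= 558 * 200 / 100
= 558 * 2.0
= 1116.0


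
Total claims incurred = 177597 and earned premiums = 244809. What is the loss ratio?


Loss ratio = claims / premiums
= 177597 / 244809
= 0.7255


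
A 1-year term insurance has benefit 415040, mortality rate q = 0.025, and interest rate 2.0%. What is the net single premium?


NSP = benefit * q * v
v = 1/(1+i) = 0.980392
NSP = 415040 * 0.025 * 0.980392
= 10172.549


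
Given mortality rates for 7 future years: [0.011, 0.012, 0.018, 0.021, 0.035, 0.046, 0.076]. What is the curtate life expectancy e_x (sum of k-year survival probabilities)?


e_x = sum_{k=1}^{n} k_p_x
k_p_x values:
  1_p_x = 0.989
  2_p_x = 0.977132
  3_p_x = 0.959544
  4_p_x = 0.939393
  5_p_x = 0.906514
  6_p_x = 0.864815
  7_p_x = 0.799089
e_x = 6.4355


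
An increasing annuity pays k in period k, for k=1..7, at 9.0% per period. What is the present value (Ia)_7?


(Ia)_n = sum_{k=1}^{n} k * v^k, v = 1/(1+i)
v = 0.917431
Sum computed term by term:
(Ia)_7 = 18.4075


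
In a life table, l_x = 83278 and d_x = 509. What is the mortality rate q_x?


q_x = d_x / l_x
= 509 / 83278
= 0.0061


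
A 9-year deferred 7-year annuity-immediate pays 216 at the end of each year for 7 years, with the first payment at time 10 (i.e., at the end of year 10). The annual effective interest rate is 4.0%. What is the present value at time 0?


PV at time 9 of the 7-year annuity-immediate:
a_n = 216 * (1-(1+0.04)^(-7))/0.04 = 1296.4438
Discount back 9 years to time 0:
PV = 1296.4438 * (1+0.04)^(-9)
= 1296.4438 * 0.702587
= 910.8642


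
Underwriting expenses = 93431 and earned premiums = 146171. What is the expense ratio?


Expense ratio = expenses / premiums
= 93431 / 146171
= 0.6392


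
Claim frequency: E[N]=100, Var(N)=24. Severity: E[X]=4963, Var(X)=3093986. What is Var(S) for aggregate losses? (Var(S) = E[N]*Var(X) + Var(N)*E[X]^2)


Var(S) = E[N]*Var(X) + Var(N)*E[X]^2
= 100*3093986 + 24*4963^2
= 309398600 + 591152856
= 9.0055e+08


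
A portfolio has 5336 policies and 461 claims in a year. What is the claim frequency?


frequency = claims / policies
= 461 / 5336
= 0.0864


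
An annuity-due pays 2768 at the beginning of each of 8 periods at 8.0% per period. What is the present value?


PV_due = PMT * (1-(1+i)^(-n))/i * (1+i)
PV_immediate = 15906.6966
PV_due = 15906.6966 * 1.08
= 17179.2323


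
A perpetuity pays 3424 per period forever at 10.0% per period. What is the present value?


PV = PMT / i
= 3424 / 0.1
= 34240.0


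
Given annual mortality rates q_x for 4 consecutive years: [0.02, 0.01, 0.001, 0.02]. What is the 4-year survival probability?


p_k = 1 - q_k for each year
Survival = product of (1 - q_k)
= 0.98 * 0.99 * 0.999 * 0.98
= 0.9498


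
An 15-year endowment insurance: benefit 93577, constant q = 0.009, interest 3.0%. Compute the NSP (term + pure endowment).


Term component = 9491.6802
Pure endowment = 15_p_x * v^15 * benefit = 0.873182 * 0.641862 * 93577 = 52446.3857
NSP = 61938.0659


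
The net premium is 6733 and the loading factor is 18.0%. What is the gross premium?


Gross = net * (1 + loading)
= 6733 * (1 + 0.18)
= 6733 * 1.18
= 7944.94


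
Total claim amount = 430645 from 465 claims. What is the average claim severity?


severity = total / number
= 430645 / 465
= 926.1183


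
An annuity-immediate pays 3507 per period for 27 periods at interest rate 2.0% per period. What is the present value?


PV = PMT * (1 - (1+i)^(-n)) / i
= 3507 * (1 - (1+0.02)^(-27)) / 0.02
= 3507 * (1 - 0.585862) / 0.02
= 3507 * 20.706898
= 72619.0906


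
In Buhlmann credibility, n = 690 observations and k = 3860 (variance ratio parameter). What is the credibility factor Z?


Z = n / (n + k)
= 690 / (690 + 3860)
= 690 / 4550
= 0.1516


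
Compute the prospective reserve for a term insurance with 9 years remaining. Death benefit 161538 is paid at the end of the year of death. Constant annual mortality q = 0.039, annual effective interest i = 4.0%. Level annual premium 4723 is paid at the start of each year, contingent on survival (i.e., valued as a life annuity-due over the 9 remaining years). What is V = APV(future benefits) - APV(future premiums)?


v = 1/(1+i) = 0.961538
APV(future benefits) per unit = sum_{k=0}^{8} k_p_x * q * v^(k+1) = 0.251207
APV(future benefits) = 161538 * 0.251207 = 40579.3961
Life annuity-due factor ä_{x:9} = sum_{k=0}^{8} k_p_x * v^k = 6.69884
APV(future premiums) = 4723 * 6.69884 = 31638.6217
V = 40579.3961 - 31638.6217
= 8940.7744


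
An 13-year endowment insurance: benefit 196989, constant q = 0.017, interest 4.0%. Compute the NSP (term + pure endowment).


Term component = 30516.7183
Pure endowment = 13_p_x * v^13 * benefit = 0.800195 * 0.600574 * 196989 = 94668.2386
NSP = 125184.9569


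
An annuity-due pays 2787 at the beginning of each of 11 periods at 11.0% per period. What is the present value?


PV_due = PMT * (1-(1+i)^(-n))/i * (1+i)
PV_immediate = 17297.5582
PV_due = 17297.5582 * 1.11
= 19200.2896


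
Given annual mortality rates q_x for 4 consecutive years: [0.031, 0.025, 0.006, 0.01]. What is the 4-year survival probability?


p_k = 1 - q_k for each year
Survival = product of (1 - q_k)
= 0.969 * 0.975 * 0.994 * 0.99
= 0.9297


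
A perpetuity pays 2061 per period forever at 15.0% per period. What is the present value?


PV = PMT / i
= 2061 / 0.15
= 13740.0


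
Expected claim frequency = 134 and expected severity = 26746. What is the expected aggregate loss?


E[S] = E[N] * E[X]
= 134 * 26746
= 3.5840e+06


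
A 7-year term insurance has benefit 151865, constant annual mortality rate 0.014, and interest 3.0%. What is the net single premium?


NSP = benefit * sum_{k=0}^{n-1} k_p_x * q * v^(k+1)
With constant q=0.014, v=0.970874
Sum = 0.083784
NSP = 151865 * 0.083784
= 12723.8878


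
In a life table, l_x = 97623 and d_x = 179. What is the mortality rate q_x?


q_x = d_x / l_x
= 179 / 97623
= 0.0018


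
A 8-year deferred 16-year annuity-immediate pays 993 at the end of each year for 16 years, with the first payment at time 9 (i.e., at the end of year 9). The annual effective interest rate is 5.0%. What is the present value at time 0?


PV at time 8 of the 16-year annuity-immediate:
a_n = 993 * (1-(1+0.05)^(-16))/0.05 = 10761.9052
Discount back 8 years to time 0:
PV = 10761.9052 * (1+0.05)^(-8)
= 10761.9052 * 0.676839
= 7284.081


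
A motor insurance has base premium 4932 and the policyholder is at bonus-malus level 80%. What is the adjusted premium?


adjusted = base * BM_level / 100
= 4932 * 80 / 100
= 4932 * 0.8
= 3945.6


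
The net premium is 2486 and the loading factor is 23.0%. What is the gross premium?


Gross = net * (1 + loading)
= 2486 * (1 + 0.23)
= 2486 * 1.23
= 3057.78


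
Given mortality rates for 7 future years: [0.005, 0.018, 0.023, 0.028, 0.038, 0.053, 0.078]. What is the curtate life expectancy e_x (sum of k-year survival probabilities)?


e_x = sum_{k=1}^{n} k_p_x
k_p_x values:
  1_p_x = 0.995
  2_p_x = 0.97709
  3_p_x = 0.954617
  4_p_x = 0.927888
  5_p_x = 0.892628
  6_p_x = 0.845319
  7_p_x = 0.779384
e_x = 6.3719


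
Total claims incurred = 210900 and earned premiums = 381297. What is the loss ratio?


Loss ratio = claims / premiums
= 210900 / 381297
= 0.5531


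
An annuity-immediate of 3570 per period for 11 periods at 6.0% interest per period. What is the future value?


FV = PMT * ((1+i)^n - 1) / i
= 3570 * ((1.06)^11 - 1) / 0.06
= 3570 * (1.898299 - 1) / 0.06
= 53448.7642


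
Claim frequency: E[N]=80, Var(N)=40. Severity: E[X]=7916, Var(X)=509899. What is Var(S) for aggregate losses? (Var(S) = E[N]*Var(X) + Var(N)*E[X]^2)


Var(S) = E[N]*Var(X) + Var(N)*E[X]^2
= 80*509899 + 40*7916^2
= 40791920 + 2506522240
= 2.5473e+09


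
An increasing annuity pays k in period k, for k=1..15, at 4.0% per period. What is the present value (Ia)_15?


(Ia)_n = sum_{k=1}^{n} k * v^k, v = 1/(1+i)
v = 0.961538
Sum computed term by term:
(Ia)_15 = 80.8539


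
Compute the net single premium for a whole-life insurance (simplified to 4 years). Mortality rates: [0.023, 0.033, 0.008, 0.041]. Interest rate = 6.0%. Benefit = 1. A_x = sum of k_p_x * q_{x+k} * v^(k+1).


v = 0.943396
Year 0: k_p_x=1.0, q=0.023, term=0.021698
Year 1: k_p_x=0.977, q=0.033, term=0.028694
Year 2: k_p_x=0.944759, q=0.008, term=0.006346
Year 3: k_p_x=0.937201, q=0.041, term=0.030436
A_x = 0.0872


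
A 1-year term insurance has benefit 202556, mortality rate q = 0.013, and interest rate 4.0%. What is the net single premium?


NSP = benefit * q * v
v = 1/(1+i) = 0.961538
NSP = 202556 * 0.013 * 0.961538
= 2531.95


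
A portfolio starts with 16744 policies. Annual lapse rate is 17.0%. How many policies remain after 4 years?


remaining = initial * (1 - lapse)^years
= 16744 * (1 - 0.17)^4
= 16744 * 0.474583
= 7946.4213


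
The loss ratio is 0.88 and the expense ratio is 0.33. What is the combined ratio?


Combined ratio = loss ratio + expense ratio
= 0.88 + 0.33
= 1.21


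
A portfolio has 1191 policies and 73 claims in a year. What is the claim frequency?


frequency = claims / policies
= 73 / 1191
= 0.0613


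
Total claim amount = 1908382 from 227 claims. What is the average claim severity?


severity = total / number
= 1908382 / 227
= 8406.9692


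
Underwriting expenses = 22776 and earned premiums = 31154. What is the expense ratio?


Expense ratio = expenses / premiums
= 22776 / 31154
= 0.7311


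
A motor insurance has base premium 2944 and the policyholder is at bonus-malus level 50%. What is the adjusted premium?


adjusted = base * BM_level / 100
= 2944 * 50 / 100
= 2944 * 0.5
= 1472.0


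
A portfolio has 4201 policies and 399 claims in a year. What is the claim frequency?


frequency = claims / policies
= 399 / 4201
= 0.095


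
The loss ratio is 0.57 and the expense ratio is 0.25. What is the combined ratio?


Combined ratio = loss ratio + expense ratio
= 0.57 + 0.25
= 0.82


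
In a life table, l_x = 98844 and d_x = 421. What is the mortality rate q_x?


q_x = d_x / l_x
= 421 / 98844
= 0.0043


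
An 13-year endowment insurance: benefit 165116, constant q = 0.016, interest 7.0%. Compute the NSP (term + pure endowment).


Term component = 20383.1283
Pure endowment = 13_p_x * v^13 * benefit = 0.810842 * 0.414964 * 165116 = 55556.6856
NSP = 75939.8139


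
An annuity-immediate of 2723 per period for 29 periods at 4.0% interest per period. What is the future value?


FV = PMT * ((1+i)^n - 1) / i
= 2723 * ((1.04)^29 - 1) / 0.04
= 2723 * (3.118651 - 1) / 0.04
= 144227.1976


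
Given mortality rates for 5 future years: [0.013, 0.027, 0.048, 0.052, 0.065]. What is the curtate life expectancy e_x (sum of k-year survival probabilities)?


e_x = sum_{k=1}^{n} k_p_x
k_p_x values:
  1_p_x = 0.987
  2_p_x = 0.960351
  3_p_x = 0.914254
  4_p_x = 0.866713
  5_p_x = 0.810377
e_x = 4.5387


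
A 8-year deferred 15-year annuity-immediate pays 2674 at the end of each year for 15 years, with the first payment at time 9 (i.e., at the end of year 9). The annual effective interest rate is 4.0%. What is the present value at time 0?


PV at time 8 of the 15-year annuity-immediate:
a_n = 2674 * (1-(1+0.04)^(-15))/0.04 = 29730.568
Discount back 8 years to time 0:
PV = 29730.568 * (1+0.04)^(-8)
= 29730.568 * 0.73069
= 21723.8348


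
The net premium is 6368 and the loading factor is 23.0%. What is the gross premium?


Gross = net * (1 + loading)
= 6368 * (1 + 0.23)
= 6368 * 1.23
= 7832.64


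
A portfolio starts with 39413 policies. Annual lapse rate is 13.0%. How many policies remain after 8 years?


remaining = initial * (1 - lapse)^years
= 39413 * (1 - 0.13)^8
= 39413 * 0.328212
= 12935.8066


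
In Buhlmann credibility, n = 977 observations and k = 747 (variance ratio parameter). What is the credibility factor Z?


Z = n / (n + k)
= 977 / (977 + 747)
= 977 / 1724
= 0.5667


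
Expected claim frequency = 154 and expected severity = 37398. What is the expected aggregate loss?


E[S] = E[N] * E[X]
= 154 * 37398
= 5.7593e+06


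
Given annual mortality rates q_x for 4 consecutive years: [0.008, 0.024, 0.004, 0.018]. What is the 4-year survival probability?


p_k = 1 - q_k for each year
Survival = product of (1 - q_k)
= 0.992 * 0.976 * 0.996 * 0.982
= 0.947


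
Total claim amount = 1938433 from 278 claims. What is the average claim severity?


severity = total / number
= 1938433 / 278
= 6972.7806


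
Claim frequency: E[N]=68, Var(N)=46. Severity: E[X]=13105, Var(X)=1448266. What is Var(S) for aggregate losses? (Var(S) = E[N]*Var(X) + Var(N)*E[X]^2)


Var(S) = E[N]*Var(X) + Var(N)*E[X]^2
= 68*1448266 + 46*13105^2
= 98482088 + 7900087150
= 7.9986e+09


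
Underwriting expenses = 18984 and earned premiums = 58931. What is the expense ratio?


Expense ratio = expenses / premiums
= 18984 / 58931
= 0.3221


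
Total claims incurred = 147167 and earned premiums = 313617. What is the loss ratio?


Loss ratio = claims / premiums
= 147167 / 313617
= 0.4693


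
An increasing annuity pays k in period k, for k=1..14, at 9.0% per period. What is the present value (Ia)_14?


(Ia)_n = sum_{k=1}^{n} k * v^k, v = 1/(1+i)
v = 0.917431
Sum computed term by term:
(Ia)_14 = 47.7495


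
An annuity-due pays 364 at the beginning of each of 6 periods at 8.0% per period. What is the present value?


PV_due = PMT * (1-(1+i)^(-n))/i * (1+i)
PV_immediate = 1682.7282
PV_due = 1682.7282 * 1.08
= 1817.3465


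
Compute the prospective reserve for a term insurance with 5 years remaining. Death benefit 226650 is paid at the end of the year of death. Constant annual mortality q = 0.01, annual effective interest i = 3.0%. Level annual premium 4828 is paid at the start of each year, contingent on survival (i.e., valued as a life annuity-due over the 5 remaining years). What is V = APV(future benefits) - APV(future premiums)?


v = 1/(1+i) = 0.970874
APV(future benefits) per unit = sum_{k=0}^{4} k_p_x * q * v^(k+1) = 0.044917
APV(future benefits) = 226650 * 0.044917 = 10180.417
Life annuity-due factor ä_{x:5} = sum_{k=0}^{4} k_p_x * v^k = 4.626441
APV(future premiums) = 4828 * 4.626441 = 22336.4593
V = 10180.417 - 22336.4593
= -12156.0423


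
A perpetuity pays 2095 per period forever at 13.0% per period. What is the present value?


PV = PMT / i
= 2095 / 0.13
= 16115.3846


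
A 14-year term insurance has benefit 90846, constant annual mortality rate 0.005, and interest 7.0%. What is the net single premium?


NSP = benefit * sum_{k=0}^{n-1} k_p_x * q * v^(k+1)
With constant q=0.005, v=0.934579
Sum = 0.042564
NSP = 90846 * 0.042564
= 3866.8


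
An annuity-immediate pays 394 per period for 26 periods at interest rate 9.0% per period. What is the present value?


PV = PMT * (1 - (1+i)^(-n)) / i
= 394 * (1 - (1+0.09)^(-26)) / 0.09
= 394 * (1 - 0.106393) / 0.09
= 394 * 9.928972
= 3912.015
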